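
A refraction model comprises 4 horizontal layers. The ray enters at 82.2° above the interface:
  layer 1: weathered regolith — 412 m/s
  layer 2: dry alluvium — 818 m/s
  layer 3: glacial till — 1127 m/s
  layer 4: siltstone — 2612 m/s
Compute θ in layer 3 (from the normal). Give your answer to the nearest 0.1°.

21.8°

From the normal: θ₁ = 90° − 82.2° = 7.8°.
Ray parameter p = sin 7.8° / 412 = 3.2941e-04 s/m.
sin θ_3 = p·V_3 = 3.2941e-04 × 1127 = 0.3712.
θ_3 = arcsin 0.3712 = 21.79°.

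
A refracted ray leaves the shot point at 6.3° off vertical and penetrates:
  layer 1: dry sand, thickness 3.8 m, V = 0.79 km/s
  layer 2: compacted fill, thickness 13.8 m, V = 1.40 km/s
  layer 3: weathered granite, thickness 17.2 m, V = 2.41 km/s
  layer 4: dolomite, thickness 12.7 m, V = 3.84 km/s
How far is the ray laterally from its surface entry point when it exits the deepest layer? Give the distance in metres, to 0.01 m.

Apply Snell's law at each interface; in layer i the horizontal offset is hᵢ·tan θᵢ.
Layer 1: θ = 6.30°; offset = 3.8·tan 6.30° = 0.4195 m.
Layer 2: sin θ = 1.40·sin 6.3°/0.79 = 0.1945, θ = 11.21°; offset = 13.8·tan 11.21° = 2.7359 m.
Layer 3: sin θ = 2.41·sin 6.3°/0.79 = 0.3348, θ = 19.56°; offset = 17.2·tan 19.56° = 6.1104 m.
Layer 4: sin θ = 3.84·sin 6.3°/0.79 = 0.5334, θ = 32.23°; offset = 12.7·tan 32.23° = 8.0084 m.
Summing the layer offsets gives 17.2742 m.

17.27 m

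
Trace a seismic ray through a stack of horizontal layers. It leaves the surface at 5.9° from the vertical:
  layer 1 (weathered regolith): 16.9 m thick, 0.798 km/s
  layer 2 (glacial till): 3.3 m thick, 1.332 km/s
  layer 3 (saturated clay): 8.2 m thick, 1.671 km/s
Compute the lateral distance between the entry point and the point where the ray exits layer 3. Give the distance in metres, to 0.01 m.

4.13 m

Apply Snell's law at each interface; in layer i the horizontal offset is hᵢ·tan θᵢ.
Layer 1: θ = 5.90°; offset = 16.9·tan 5.90° = 1.7464 m.
Layer 2: sin θ = 1.332·sin 5.9°/0.798 = 0.1716, θ = 9.88°; offset = 3.3·tan 9.88° = 0.5747 m.
Layer 3: sin θ = 1.671·sin 5.9°/0.798 = 0.2152, θ = 12.43°; offset = 8.2·tan 12.43° = 1.8074 m.
Total horizontal offset = 4.1286 m.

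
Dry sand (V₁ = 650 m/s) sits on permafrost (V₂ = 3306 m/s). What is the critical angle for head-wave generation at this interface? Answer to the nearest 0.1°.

Critical incidence: sin θ_c = V₁/V₂ = 650/3306 = 0.1966.
θ_c = arcsin 0.1966 = 11.34°.

11.3°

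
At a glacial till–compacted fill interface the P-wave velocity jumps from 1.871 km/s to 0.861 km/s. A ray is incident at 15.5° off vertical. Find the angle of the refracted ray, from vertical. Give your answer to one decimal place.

Snell's law: sin θ₂ = (V₂/V₁)·sin θ₁ = (0.861/1.871)·sin 15.5° = 0.1230.
θ₂ = arcsin 0.1230 = 7.06° from the normal.

7.1°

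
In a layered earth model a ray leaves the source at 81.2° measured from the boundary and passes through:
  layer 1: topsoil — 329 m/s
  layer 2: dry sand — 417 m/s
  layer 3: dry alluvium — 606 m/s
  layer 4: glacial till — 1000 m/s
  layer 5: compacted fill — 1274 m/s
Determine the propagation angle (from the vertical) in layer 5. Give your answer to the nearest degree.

36°

From the normal: θ₁ = 90° − 81.2° = 8.8°.
Snell's law across each interface conserves sin θ / V, so sin θ_5 = V_5·sin θ₁/V₁.
sin θ_5 = 1274 × sin 8.8° / 329 = 0.5924.
θ_5 = 36.33° from the vertical.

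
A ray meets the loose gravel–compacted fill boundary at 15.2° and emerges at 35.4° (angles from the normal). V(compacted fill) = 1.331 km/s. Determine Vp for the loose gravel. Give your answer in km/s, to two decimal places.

0.60 km/s

sin 15.2° = 0.2622; sin 35.4° = 0.5793.
V₁ = V₂·(sin θ₁/sin θ₂) = 1.331·(0.2622/0.5793) = 0.60 km/s.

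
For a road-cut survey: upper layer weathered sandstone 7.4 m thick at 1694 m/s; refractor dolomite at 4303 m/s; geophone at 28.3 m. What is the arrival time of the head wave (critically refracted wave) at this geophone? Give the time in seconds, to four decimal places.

0.0146 s

t = x/V₂ + 2h·√(V₂²−V₁²)/(V₁V₂).
√(V₂²−V₁²) = √(4303²−1694²) = 3955.5 m/s; delay term = 2·7.4·3955.5/(1694·4303) = 0.00803 s.
t = 28.3/4303 + 0.00803 = 0.01461 s.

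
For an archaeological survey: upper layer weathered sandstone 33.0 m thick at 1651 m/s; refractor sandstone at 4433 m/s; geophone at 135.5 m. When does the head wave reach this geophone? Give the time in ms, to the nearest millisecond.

θ_c = arcsin(V₁/V₂) = arcsin(1651/4433) = 21.87°, cos θ_c = 0.9281.
Intercept time tᵢ = 2h cos θ_c / V₁ = 2·33.0·0.9281/1651 = 0.03710 s.
t = x/V₂ + tᵢ = 135.5/4433 + 0.03710 = 0.06767 s.

68 ms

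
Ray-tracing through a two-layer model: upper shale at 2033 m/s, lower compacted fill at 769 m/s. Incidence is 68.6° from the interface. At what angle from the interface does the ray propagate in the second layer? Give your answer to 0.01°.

Angle from the normal: 90° − 68.6° = 21.4°.
sin θ₁/V₁ = sin θ₂/V₂ ⇒ sin θ₂ = 769·sin 21.4°/2033 = 769·0.3649/2033 = 0.1380.
θ₂ = arcsin 0.1380 = 7.93° from the normal.
From the interface: 90° − 7.93° = 82.07°.

82.07°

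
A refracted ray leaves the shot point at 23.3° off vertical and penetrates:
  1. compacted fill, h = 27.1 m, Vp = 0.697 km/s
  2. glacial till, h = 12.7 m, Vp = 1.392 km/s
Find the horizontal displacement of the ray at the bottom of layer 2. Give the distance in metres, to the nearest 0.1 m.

28.0 m

p = sin θ₁/V₁ = sin 23.3°/0.697 = 5.6750e-01 s/km is conserved through the stack.
Layer 1: θ = 23.30°; offset = 27.1·tan 23.30° = 11.671 m.
Layer 2: sin θ = p·1.392 = 0.7900 → θ = 52.18°; offset = 12.7·tan 52.18° = 16.362 m.
Σ offsets = 28.033 m.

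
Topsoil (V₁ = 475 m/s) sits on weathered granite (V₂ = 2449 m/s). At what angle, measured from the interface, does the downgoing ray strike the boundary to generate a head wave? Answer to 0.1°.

At critical incidence the refracted ray runs along the interface (θ₂ = 90°), so sin θ_c = V₁/V₂.
θ_c = arcsin(475/2449) = arcsin 0.1940 = 11.18°.
Measured from the interface: 90° − 11.18° = 78.82°.

78.8°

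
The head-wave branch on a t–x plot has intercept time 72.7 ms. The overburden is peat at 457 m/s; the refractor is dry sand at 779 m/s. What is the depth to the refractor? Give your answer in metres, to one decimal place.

θ_c = arcsin(457/779) = 35.92°; cos θ_c = 0.8098.
tᵢ = 2h cos θ_c/V₁ ⇒ h = tᵢ·V₁/(2 cos θ_c) = 0.0727·457/(2·0.8098) = 20.51 m.

20.5 m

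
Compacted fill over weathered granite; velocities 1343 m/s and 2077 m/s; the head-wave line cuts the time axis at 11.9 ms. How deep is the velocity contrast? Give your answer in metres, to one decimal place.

h = tᵢ·V₁·V₂ / (2·√(V₂²−V₁²)).
√(V₂²−V₁²) = √(2077² − 1343²) = 1584.4 m/s.
h = 0.0119 s × 1343 × 2077 / (2 × 1584.4) = 10.48 m.

10.5 m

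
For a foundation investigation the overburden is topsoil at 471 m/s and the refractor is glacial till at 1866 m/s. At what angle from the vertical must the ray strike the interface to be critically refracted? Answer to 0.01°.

14.62°

At critical incidence the refracted ray runs along the interface (θ₂ = 90°), so sin θ_c = V₁/V₂.
θ_c = arcsin(471/1866) = arcsin 0.2524 = 14.62°.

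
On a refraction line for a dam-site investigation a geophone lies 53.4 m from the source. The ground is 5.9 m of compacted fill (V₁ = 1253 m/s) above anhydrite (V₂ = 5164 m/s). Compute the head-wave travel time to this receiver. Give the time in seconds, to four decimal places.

0.0195 s

t = x/V₂ + 2h·√(V₂²−V₁²)/(V₁V₂).
√(V₂²−V₁²) = √(5164²−1253²) = 5009.7 m/s; delay term = 2·5.9·5009.7/(1253·5164) = 0.00914 s.
t = 53.4/5164 + 0.00914 = 0.01948 s.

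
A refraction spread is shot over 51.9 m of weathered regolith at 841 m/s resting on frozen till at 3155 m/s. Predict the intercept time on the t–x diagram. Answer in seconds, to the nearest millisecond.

tᵢ = 2h·√(V₂²−V₁²)/(V₁V₂).
√(V₂²−V₁²) = √(3155²−841²) = 3040.8 m/s.
tᵢ = 2·51.9·3040.8/(841·3155) = 0.11896 s.

0.119 s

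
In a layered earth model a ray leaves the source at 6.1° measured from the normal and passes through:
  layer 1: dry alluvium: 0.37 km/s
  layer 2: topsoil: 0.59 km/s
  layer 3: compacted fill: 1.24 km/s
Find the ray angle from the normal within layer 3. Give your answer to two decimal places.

Snell's law across each interface conserves sin θ / V, so sin θ_3 = V_3·sin θ₁/V₁.
sin θ_3 = 1.24 × sin 6.1° / 0.37 = 0.3561.
θ_3 = arcsin 0.3561 = 20.86°.

20.86°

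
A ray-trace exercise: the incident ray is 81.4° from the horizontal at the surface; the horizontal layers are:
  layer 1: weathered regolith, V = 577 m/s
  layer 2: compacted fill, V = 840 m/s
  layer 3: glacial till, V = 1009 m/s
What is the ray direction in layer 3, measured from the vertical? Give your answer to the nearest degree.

From the normal: θ₁ = 90° − 81.4° = 8.6°.
Snell's law across each interface conserves sin θ / V, so sin θ_3 = V_3·sin θ₁/V₁.
sin θ_3 = 1009 × sin 8.6° / 577 = 0.2615.
θ_3 = arcsin 0.2615 = 15.16°.

15°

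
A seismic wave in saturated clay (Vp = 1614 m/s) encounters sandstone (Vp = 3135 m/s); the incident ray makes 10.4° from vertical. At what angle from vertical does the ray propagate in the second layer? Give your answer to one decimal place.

sin θ₁/V₁ = sin θ₂/V₂ ⇒ sin θ₂ = 3135·sin 10.4°/1614 = 3135·0.1805/1614 = 0.3506.
θ₂ = sin⁻¹(0.3506) = 20.53° (from vertical).

20.5°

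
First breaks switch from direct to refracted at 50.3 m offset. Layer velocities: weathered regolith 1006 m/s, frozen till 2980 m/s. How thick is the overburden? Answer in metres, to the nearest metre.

18 m

h = (x_cross/2)·√((V₂−V₁)/(V₂+V₁)).
(V₂−V₁)/(V₂+V₁) = (2980−1006)/(2980+1006) = 0.4952; √ = 0.7037.
h = (50.3/2)·0.7037 = 17.70 m.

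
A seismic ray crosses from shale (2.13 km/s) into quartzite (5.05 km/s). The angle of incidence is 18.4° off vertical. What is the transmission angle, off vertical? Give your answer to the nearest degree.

sin θ₁/V₁ = sin θ₂/V₂ ⇒ sin θ₂ = 5.05·sin 18.4°/2.13 = 5.05·0.3156/2.13 = 0.7484.
θ₂ = arcsin 0.7484 = 48.45° from the normal.

48°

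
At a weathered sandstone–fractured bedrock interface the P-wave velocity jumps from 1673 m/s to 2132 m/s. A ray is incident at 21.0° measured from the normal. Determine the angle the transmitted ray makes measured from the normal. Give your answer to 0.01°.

27.17°

Snell's law: sin θ₂ = (V₂/V₁)·sin θ₁ = (2132/1673)·sin 21.0° = 0.4567.
θ₂ = sin⁻¹(0.4567) = 27.17° (from vertical).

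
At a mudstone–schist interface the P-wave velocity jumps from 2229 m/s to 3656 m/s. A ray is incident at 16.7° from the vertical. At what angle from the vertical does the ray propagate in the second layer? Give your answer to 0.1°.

28.1°

sin θ₁/V₁ = sin θ₂/V₂ ⇒ sin θ₂ = 3656·sin 16.7°/2229 = 3656·0.2874/2229 = 0.4713.
θ₂ = arcsin 0.4713 = 28.12° from the normal.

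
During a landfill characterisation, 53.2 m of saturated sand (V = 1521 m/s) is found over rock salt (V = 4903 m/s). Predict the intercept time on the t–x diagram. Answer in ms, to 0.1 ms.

tᵢ = 2h·√(V₂²−V₁²)/(V₁V₂).
√(V₂²−V₁²) = √(4903²−1521²) = 4661.1 m/s.
tᵢ = 2·53.2·4661.1/(1521·4903) = 0.06650 s.

66.5 ms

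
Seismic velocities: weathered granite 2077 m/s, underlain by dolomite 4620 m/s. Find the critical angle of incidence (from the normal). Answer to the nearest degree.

At critical incidence the refracted ray runs along the interface (θ₂ = 90°), so sin θ_c = V₁/V₂.
θ_c = arcsin(2077/4620) = arcsin 0.4496 = 26.72°.

27°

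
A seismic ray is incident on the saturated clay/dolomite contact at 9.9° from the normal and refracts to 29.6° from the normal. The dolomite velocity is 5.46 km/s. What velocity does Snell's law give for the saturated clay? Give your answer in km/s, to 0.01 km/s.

Snell's law: sin 9.9°/V₁ = sin 29.6°/V₂.
V₁ = V₂·sin 9.9°/sin 29.6° = 5.46 × 0.3481 = 1.90 km/s.

1.90 km/s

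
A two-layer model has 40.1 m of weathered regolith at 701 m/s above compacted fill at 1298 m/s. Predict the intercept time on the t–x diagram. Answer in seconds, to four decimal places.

tᵢ = 2h·√(V₂²−V₁²)/(V₁V₂).
√(V₂²−V₁²) = √(1298²−701²) = 1092.4 m/s.
tᵢ = 2·40.1·1092.4/(701·1298) = 0.09629 s.

0.0963 s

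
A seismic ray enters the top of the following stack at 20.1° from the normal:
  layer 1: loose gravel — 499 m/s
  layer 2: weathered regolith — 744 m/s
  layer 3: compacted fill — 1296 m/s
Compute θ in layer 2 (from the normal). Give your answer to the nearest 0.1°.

30.8°

Snell's law across each interface conserves sin θ / V, so sin θ_2 = V_2·sin θ₁/V₁.
sin θ_2 = 744 × sin 20.1° / 499 = 0.5124.
θ_2 = arcsin 0.5124 = 30.82°.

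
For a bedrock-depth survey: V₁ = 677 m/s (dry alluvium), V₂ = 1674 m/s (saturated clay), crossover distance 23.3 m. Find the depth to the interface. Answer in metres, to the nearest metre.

8 m

x_cross = 2h·√((V₂+V₁)/(V₂−V₁)) → h = x_cross / (2·√((V₂+V₁)/(V₂−V₁))).
√((V₂+V₁)/(V₂−V₁)) = √((1674+677)/(1674−677)) = 1.5356.
h = 23.3 / (2·1.5356) = 7.59 m.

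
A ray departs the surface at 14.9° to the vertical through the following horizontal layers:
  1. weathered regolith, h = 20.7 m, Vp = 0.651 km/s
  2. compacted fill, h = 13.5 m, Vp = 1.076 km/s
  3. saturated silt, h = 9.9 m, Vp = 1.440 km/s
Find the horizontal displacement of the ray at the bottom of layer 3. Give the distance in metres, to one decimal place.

Apply Snell's law at each interface; in layer i the horizontal offset is hᵢ·tan θᵢ.
Layer 1: θ = 14.90°; offset = 20.7·tan 14.90° = 5.508 m.
Layer 2: sin θ = 1.076·sin 14.9°/0.651 = 0.4250, θ = 25.15°; offset = 13.5·tan 25.15° = 6.338 m.
Layer 3: sin θ = 1.440·sin 14.9°/0.651 = 0.5688, θ = 34.66°; offset = 9.9·tan 34.66° = 6.846 m.
Total horizontal offset = 18.692 m.

18.7 m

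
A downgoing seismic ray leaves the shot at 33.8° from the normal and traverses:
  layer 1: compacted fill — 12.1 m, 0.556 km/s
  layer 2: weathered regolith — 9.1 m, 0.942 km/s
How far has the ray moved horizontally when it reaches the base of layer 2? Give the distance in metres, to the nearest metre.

34 m

Apply Snell's law at each interface; in layer i the horizontal offset is hᵢ·tan θᵢ.
Layer 1: θ = 33.80°; offset = 12.1·tan 33.80° = 8.100 m.
Layer 2: sin θ = 0.942·sin 33.8°/0.556 = 0.9425, θ = 70.48°; offset = 9.1·tan 70.48° = 25.663 m.
Σ offsets = 33.764 m.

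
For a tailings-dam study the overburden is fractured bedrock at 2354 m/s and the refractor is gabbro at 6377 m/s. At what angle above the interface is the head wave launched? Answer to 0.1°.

68.3°

Critical incidence: sin θ_c = V₁/V₂ = 2354/6377 = 0.3691.
θ_c = arcsin 0.3691 = 21.66°.
Measured from the interface: 90° − 21.66° = 68.34°.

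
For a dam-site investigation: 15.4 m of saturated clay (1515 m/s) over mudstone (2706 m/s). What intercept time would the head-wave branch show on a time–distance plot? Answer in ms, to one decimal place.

θ_c = arcsin(V₁/V₂) = arcsin(1515/2706) = 34.05°; cos θ_c = 0.8286.
tᵢ = 2h·cos θ_c / V₁ = 2·15.4·0.8286 / 1515 = 0.01685 s.

16.8 ms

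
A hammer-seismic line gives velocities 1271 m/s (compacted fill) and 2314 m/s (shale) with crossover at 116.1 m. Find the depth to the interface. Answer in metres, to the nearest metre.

x_cross = 2h·√((V₂+V₁)/(V₂−V₁)) → h = x_cross / (2·√((V₂+V₁)/(V₂−V₁))).
√((V₂+V₁)/(V₂−V₁)) = √((2314+1271)/(2314−1271)) = 1.8540.
h = 116.1 / (2·1.8540) = 31.31 m.

31 m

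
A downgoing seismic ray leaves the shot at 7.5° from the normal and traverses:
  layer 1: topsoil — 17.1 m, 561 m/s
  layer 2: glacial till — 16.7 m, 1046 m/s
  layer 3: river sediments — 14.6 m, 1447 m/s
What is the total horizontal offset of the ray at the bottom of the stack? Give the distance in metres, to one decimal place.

p = sin θ₁/V₁ = sin 7.5°/561 = 2.3267e-04 s/m is conserved through the stack.
Layer 1: θ = 7.50°; offset = 17.1·tan 7.50° = 2.251 m.
Layer 2: sin θ = p·1046 = 0.2434 → θ = 14.09°; offset = 16.7·tan 14.09° = 4.190 m.
Layer 3: sin θ = p·1447 = 0.3367 → θ = 19.67°; offset = 14.6·tan 19.67° = 5.220 m.
Σ offsets = 11.662 m.

11.7 m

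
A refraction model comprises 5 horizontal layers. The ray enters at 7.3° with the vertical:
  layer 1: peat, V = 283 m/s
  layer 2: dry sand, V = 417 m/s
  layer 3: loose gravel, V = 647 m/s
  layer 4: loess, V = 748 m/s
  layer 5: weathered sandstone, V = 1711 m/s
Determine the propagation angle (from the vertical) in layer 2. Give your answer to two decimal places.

Ray parameter p = sin 7.3° / 283 = 4.4899e-04 s/m.
sin θ_2 = p·V_2 = 4.4899e-04 × 417 = 0.1872.
θ_2 = 10.79° from the vertical.

10.79°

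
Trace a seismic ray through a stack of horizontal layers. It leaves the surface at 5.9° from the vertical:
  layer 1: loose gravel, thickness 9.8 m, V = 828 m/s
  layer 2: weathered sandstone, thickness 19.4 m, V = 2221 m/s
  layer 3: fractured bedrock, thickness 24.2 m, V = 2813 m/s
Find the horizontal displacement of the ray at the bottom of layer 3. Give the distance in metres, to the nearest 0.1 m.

p = sin θ₁/V₁ = sin 5.9°/828 = 1.2415e-04 s/m is conserved through the stack.
Layer 1: θ = 5.90°; offset = 9.8·tan 5.90° = 1.013 m.
Layer 2: sin θ = p·2221 = 0.2757 → θ = 16.01°; offset = 19.4·tan 16.01° = 5.565 m.
Layer 3: sin θ = p·2813 = 0.3492 → θ = 20.44°; offset = 24.2·tan 20.44° = 9.019 m.
Σ offsets = 15.597 m.

15.6 m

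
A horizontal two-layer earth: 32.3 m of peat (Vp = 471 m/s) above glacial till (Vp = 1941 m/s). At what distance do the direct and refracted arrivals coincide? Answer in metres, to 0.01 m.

82.75 m

x_cross = 2h·√((V₂+V₁)/(V₂−V₁)).
(V₂+V₁)/(V₂−V₁) = (1941+471)/(1941−471) = 1.6408; √ = 1.2809.
x_cross = 2·32.3·1.2809 = 82.75 m.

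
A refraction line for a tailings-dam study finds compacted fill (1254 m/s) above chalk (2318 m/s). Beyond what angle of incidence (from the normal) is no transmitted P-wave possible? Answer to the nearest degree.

33°

At critical incidence the refracted ray runs along the interface (θ₂ = 90°), so sin θ_c = V₁/V₂.
θ_c = arcsin(1254/2318) = arcsin 0.5410 = 32.75°.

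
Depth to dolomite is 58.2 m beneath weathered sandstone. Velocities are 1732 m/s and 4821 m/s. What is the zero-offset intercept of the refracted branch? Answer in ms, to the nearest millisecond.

63 ms

tᵢ = 2h·√(V₂²−V₁²)/(V₁V₂).
√(V₂²−V₁²) = √(4821²−1732²) = 4499.1 m/s.
tᵢ = 2·58.2·4499.1/(1732·4821) = 0.06272 s.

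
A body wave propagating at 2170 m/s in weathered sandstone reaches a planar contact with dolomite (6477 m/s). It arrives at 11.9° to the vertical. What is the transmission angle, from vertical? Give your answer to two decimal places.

37.99°

sin θ₁/V₁ = sin θ₂/V₂ ⇒ sin θ₂ = 6477·sin 11.9°/2170 = 6477·0.2062/2170 = 0.6155.
θ₂ = sin⁻¹(0.6155) = 37.99° (from vertical).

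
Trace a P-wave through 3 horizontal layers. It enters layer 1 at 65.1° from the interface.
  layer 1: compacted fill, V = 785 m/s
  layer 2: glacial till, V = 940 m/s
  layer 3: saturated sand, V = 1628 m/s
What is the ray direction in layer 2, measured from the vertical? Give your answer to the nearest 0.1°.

From the normal: θ₁ = 90° − 65.1° = 24.9°.
Snell's law across each interface conserves sin θ / V, so sin θ_2 = V_2·sin θ₁/V₁.
sin θ_2 = 940 × sin 24.9° / 785 = 0.5042.
θ_2 = arcsin 0.5042 = 30.28°.

30.3°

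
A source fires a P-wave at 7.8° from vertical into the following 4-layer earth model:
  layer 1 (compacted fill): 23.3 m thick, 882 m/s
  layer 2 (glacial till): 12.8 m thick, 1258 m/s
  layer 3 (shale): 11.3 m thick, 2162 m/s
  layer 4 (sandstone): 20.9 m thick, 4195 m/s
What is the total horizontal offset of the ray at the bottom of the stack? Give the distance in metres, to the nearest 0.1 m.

p = sin θ₁/V₁ = sin 7.8°/882 = 1.5387e-04 s/m is conserved through the stack.
Layer 1: θ = 7.80°; offset = 23.3·tan 7.80° = 3.192 m.
Layer 2: sin θ = p·1258 = 0.1936 → θ = 11.16°; offset = 12.8·tan 11.16° = 2.525 m.
Layer 3: sin θ = p·2162 = 0.3327 → θ = 19.43°; offset = 11.3·tan 19.43° = 3.986 m.
Layer 4: sin θ = p·4195 = 0.6455 → θ = 40.20°; offset = 20.9·tan 40.20° = 17.664 m.
Σ offsets = 27.367 m.

27.4 m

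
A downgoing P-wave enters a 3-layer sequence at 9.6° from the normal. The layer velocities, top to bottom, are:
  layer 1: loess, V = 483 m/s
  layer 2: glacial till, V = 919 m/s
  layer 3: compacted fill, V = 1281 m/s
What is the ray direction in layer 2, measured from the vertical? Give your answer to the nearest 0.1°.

Snell's law across each interface conserves sin θ / V, so sin θ_2 = V_2·sin θ₁/V₁.
sin θ_2 = 919 × sin 9.6° / 483 = 0.3173.
θ_2 = 18.50° from the vertical.

18.5°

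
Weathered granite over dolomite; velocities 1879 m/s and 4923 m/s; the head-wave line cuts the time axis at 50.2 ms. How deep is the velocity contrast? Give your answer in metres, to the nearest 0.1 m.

51.0 m

h = tᵢ·V₁·V₂ / (2·√(V₂²−V₁²)).
√(V₂²−V₁²) = √(4923² − 1879²) = 4550.3 m/s.
h = 0.0502 s × 1879 × 4923 / (2 × 4550.3) = 51.03 m.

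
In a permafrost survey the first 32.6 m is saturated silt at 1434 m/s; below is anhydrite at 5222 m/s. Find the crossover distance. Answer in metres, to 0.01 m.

86.43 m

θ_c = arcsin(1434/5222) = 15.94°, so cos θ_c = 0.9616 and tᵢ = 2h cos θ_c/V₁ = 0.0437 s.
At crossover x/V₁ = x/V₂ + tᵢ ⇒ x = tᵢ/(1/V₁ − 1/V₂) = 0.04372/(6.9735e-04 − 1.9150e-04) = 86.43 m.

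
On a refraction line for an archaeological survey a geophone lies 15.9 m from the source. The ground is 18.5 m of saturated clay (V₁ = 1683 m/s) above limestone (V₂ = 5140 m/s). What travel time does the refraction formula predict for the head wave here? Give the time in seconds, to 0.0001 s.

θ_c = arcsin(V₁/V₂) = arcsin(1683/5140) = 19.11°, cos θ_c = 0.9449.
Intercept time tᵢ = 2h cos θ_c / V₁ = 2·18.5·0.9449/1683 = 0.02077 s.
t = x/V₂ + tᵢ = 15.9/5140 + 0.02077 = 0.02387 s.

0.0239 s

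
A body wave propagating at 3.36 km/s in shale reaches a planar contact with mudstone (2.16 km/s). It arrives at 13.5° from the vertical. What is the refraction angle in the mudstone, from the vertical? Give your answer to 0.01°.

8.63°

Snell's law: sin θ₂ = (V₂/V₁)·sin θ₁ = (2.16/3.36)·sin 13.5° = 0.1501.
θ₂ = sin⁻¹(0.1501) = 8.63° (from vertical).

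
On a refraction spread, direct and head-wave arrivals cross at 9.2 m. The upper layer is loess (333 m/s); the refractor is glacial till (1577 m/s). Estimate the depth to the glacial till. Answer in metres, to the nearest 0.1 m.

x_cross = 2h·√((V₂+V₁)/(V₂−V₁)) → h = x_cross / (2·√((V₂+V₁)/(V₂−V₁))).
√((V₂+V₁)/(V₂−V₁)) = √((1577+333)/(1577−333)) = 1.2391.
h = 9.2 / (2·1.2391) = 3.71 m.

3.7 m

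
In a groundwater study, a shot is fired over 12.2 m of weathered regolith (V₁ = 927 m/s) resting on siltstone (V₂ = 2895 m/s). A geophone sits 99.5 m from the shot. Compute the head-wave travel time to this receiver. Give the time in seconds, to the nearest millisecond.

0.059 s

t = x/V₂ + 2h·√(V₂²−V₁²)/(V₁V₂).
√(V₂²−V₁²) = √(2895²−927²) = 2742.6 m/s; delay term = 2·12.2·2742.6/(927·2895) = 0.02494 s.
t = 99.5/2895 + 0.02494 = 0.05931 s.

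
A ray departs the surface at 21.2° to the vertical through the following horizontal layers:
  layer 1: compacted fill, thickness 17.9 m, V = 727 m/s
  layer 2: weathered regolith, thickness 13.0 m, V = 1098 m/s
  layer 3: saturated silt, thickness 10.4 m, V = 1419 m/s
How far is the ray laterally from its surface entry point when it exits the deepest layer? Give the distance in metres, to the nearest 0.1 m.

25.8 m

p = sin θ₁/V₁ = sin 21.2°/727 = 4.9742e-04 s/m is conserved through the stack.
Layer 1: θ = 21.20°; offset = 17.9·tan 21.20° = 6.943 m.
Layer 2: sin θ = p·1098 = 0.5462 → θ = 33.10°; offset = 13.0·tan 33.10° = 8.476 m.
Layer 3: sin θ = p·1419 = 0.7058 → θ = 44.90°; offset = 10.4·tan 44.90° = 10.363 m.
Summing the layer offsets gives 25.782 m.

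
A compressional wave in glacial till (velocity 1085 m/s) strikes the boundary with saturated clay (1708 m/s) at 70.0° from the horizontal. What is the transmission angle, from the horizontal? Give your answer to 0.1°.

57.4°

Convert to the normal: θ₁ = 90° − 70.0° = 20.0°.
Snell's law: sin θ₂ = (V₂/V₁)·sin θ₁ = (1708/1085)·sin 20.0° = 0.5384.
θ₂ = sin⁻¹(0.5384) = 32.58° (from vertical).
From the interface: 90° − 32.58° = 57.42°.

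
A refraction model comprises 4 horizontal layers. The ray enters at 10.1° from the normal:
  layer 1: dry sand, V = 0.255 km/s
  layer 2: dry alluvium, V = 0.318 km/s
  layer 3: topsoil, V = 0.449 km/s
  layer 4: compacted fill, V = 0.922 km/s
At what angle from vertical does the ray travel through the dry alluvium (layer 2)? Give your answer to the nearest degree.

Ray parameter p = sin 10.1° / 0.255 = 6.8771e-01 s/km.
sin θ_2 = p·V_2 = 6.8771e-01 × 0.318 = 0.2187.
θ_2 = arcsin 0.2187 = 12.63°.

13°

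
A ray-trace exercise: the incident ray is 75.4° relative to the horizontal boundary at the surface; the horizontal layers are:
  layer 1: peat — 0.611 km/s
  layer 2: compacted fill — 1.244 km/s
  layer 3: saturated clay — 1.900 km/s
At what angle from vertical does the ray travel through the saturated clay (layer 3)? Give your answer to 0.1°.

51.6°

From the normal: θ₁ = 90° − 75.4° = 14.6°.
Snell's law across each interface conserves sin θ / V, so sin θ_3 = V_3·sin θ₁/V₁.
sin θ_3 = 1.900 × sin 14.6° / 0.611 = 0.7838.
θ_3 = 51.61° from the vertical.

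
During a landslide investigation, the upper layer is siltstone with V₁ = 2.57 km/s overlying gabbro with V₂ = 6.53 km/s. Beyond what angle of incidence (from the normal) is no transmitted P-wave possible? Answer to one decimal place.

Critical incidence: sin θ_c = V₁/V₂ = 2.57/6.53 = 0.3936.
θ_c = arcsin 0.3936 = 23.18°.

23.2°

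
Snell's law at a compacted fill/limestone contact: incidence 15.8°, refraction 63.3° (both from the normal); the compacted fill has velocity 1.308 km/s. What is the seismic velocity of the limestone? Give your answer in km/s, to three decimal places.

4.292 km/s

Snell's law: sin 15.8°/V₁ = sin 63.3°/V₂.
V₂ = V₁·sin 63.3°/sin 15.8° = 1.308 × 3.2811 = 4.292 km/s.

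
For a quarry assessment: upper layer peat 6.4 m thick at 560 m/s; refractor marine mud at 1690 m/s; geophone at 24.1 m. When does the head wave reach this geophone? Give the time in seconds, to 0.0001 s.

θ_c = arcsin(V₁/V₂) = arcsin(560/1690) = 19.35°, cos θ_c = 0.9435.
Intercept time tᵢ = 2h cos θ_c / V₁ = 2·6.4·0.9435/560 = 0.02157 s.
t = x/V₂ + tᵢ = 24.1/1690 + 0.02157 = 0.03583 s.

0.0358 s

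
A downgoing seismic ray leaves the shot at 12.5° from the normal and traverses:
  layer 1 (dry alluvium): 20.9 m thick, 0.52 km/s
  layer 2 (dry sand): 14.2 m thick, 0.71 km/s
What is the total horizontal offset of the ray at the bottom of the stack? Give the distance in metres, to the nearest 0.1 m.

Apply Snell's law at each interface; in layer i the horizontal offset is hᵢ·tan θᵢ.
Layer 1: θ = 12.50°; offset = 20.9·tan 12.50° = 4.633 m.
Layer 2: sin θ = 0.71·sin 12.5°/0.52 = 0.2955, θ = 17.19°; offset = 14.2·tan 17.19° = 4.393 m.
Summing the layer offsets gives 9.026 m.

9.0 m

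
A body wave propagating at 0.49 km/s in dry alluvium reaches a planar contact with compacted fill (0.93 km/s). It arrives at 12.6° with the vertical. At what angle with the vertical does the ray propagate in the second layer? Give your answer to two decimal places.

24.46°

Snell's law: sin θ₂ = (V₂/V₁)·sin θ₁ = (0.93/0.49)·sin 12.6° = 0.4140.
θ₂ = arcsin 0.4140 = 24.46° from the normal.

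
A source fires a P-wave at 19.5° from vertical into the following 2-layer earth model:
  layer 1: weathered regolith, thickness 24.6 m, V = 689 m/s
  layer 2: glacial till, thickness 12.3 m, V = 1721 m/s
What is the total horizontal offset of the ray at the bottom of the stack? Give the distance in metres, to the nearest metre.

p = sin θ₁/V₁ = sin 19.5°/689 = 4.8448e-04 s/m is conserved through the stack.
Layer 1: θ = 19.50°; offset = 24.6·tan 19.50° = 8.711 m.
Layer 2: sin θ = p·1721 = 0.8338 → θ = 56.49°; offset = 12.3·tan 56.49° = 18.576 m.
Summing the layer offsets gives 27.288 m.

27 m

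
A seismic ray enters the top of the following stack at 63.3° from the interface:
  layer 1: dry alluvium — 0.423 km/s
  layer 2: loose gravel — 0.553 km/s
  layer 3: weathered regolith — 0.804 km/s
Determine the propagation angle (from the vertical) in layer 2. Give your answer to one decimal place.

36.0°

From the normal: θ₁ = 90° − 63.3° = 26.7°.
Ray parameter p = sin 26.7° / 0.423 = 1.0622e+00 s/km.
sin θ_2 = p·V_2 = 1.0622e+00 × 0.553 = 0.5874.
θ_2 = arcsin 0.5874 = 35.97°.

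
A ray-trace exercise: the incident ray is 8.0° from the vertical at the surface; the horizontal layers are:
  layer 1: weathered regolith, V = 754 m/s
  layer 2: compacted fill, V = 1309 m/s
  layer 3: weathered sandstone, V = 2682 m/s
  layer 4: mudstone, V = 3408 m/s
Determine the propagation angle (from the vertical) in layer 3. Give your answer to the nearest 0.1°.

Snell's law across each interface conserves sin θ / V, so sin θ_3 = V_3·sin θ₁/V₁.
sin θ_3 = 2682 × sin 8.0° / 754 = 0.4950.
θ_3 = arcsin 0.4950 = 29.67°.

29.7°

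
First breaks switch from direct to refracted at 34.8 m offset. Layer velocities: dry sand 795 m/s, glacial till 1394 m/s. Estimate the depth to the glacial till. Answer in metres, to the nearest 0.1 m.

9.1 m

x_cross = 2h·√((V₂+V₁)/(V₂−V₁)) → h = x_cross / (2·√((V₂+V₁)/(V₂−V₁))).
√((V₂+V₁)/(V₂−V₁)) = √((1394+795)/(1394−795)) = 1.9117.
h = 34.8 / (2·1.9117) = 9.10 m.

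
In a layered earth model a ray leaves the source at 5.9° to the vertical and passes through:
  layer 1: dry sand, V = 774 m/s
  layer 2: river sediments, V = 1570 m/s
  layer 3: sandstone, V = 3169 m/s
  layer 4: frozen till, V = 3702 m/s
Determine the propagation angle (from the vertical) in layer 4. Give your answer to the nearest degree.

29°

Ray parameter p = sin 5.9° / 774 = 1.3281e-04 s/m.
sin θ_4 = p·V_4 = 1.3281e-04 × 3702 = 0.4917.
θ_4 = 29.45° from the vertical.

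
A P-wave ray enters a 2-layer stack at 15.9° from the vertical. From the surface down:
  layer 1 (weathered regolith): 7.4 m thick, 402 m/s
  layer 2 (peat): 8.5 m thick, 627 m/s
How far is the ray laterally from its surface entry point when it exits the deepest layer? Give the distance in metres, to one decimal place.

6.1 m

Ray parameter p = sin 15.9° / 402 m/s = 6.8149e-04 s/m.
Layer 1: θ = 15.90°; offset = 7.4·tan 15.90° = 2.108 m.
Layer 2: sin θ = p·627 = 0.4273 → θ = 25.30°; offset = 8.5·tan 25.30° = 4.017 m.
Σ offsets = 6.125 m.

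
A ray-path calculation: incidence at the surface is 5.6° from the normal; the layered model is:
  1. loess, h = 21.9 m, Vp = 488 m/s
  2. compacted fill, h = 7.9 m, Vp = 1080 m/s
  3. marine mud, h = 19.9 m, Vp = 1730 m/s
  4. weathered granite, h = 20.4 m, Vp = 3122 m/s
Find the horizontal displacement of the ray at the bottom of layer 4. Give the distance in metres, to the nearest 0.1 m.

27.5 m

Ray parameter p = sin 5.6° / 488 m/s = 1.9996e-04 s/m.
Layer 1: θ = 5.60°; offset = 21.9·tan 5.60° = 2.147 m.
Layer 2: sin θ = p·1080 = 0.2160 → θ = 12.47°; offset = 7.9·tan 12.47° = 1.747 m.
Layer 3: sin θ = p·1730 = 0.3459 → θ = 20.24°; offset = 19.9·tan 20.24° = 7.337 m.
Layer 4: sin θ = p·3122 = 0.6243 → θ = 38.63°; offset = 20.4·tan 38.63° = 16.303 m.
Σ offsets = 27.535 m.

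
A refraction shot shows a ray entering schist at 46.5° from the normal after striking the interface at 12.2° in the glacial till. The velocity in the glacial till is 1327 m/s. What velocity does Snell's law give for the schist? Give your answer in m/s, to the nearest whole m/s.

4555 m/s

Snell's law: sin 12.2°/V₁ = sin 46.5°/V₂.
V₂ = V₁·sin 46.5°/sin 12.2° = 1327 × 3.4325 = 4554.94 m/s.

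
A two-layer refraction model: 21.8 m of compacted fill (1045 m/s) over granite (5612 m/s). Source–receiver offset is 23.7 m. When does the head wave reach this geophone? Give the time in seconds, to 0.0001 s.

0.0452 s

t = x/V₂ + 2h·√(V₂²−V₁²)/(V₁V₂).
√(V₂²−V₁²) = √(5612²−1045²) = 5513.8 m/s; delay term = 2·21.8·5513.8/(1045·5612) = 0.04099 s.
t = 23.7/5612 + 0.04099 = 0.04522 s.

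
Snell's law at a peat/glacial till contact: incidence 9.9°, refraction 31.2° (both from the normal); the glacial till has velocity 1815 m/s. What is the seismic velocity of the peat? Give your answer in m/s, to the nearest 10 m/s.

600 m/s

sin 9.9° = 0.1719; sin 31.2° = 0.5180.
V₁ = V₂·(sin θ₁/sin θ₂) = 1815·(0.1719/0.5180) = 602.38 m/s.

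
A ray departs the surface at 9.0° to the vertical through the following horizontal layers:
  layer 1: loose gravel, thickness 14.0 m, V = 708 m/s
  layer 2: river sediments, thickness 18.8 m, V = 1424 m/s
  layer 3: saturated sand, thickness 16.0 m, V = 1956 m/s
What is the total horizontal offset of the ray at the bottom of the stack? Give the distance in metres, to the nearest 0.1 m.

16.1 m

Apply Snell's law at each interface; in layer i the horizontal offset is hᵢ·tan θᵢ.
Layer 1: θ = 9.00°; offset = 14.0·tan 9.00° = 2.217 m.
Layer 2: sin θ = 1424·sin 9.0°/708 = 0.3146, θ = 18.34°; offset = 18.8·tan 18.34° = 6.232 m.
Layer 3: sin θ = 1956·sin 9.0°/708 = 0.4322, θ = 25.61°; offset = 16.0·tan 25.61° = 7.668 m.
Summing the layer offsets gives 16.117 m.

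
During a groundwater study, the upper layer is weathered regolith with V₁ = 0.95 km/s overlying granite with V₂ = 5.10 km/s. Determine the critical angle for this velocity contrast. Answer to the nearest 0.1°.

At critical incidence the refracted ray runs along the interface (θ₂ = 90°), so sin θ_c = V₁/V₂.
θ_c = arcsin(0.95/5.10) = arcsin 0.1863 = 10.74°.

10.7°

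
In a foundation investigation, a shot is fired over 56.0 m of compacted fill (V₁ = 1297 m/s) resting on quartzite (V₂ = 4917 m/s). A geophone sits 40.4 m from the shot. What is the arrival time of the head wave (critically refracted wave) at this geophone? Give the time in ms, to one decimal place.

91.5 ms

t = x/V₂ + 2h·√(V₂²−V₁²)/(V₁V₂).
√(V₂²−V₁²) = √(4917²−1297²) = 4742.9 m/s; delay term = 2·56.0·4742.9/(1297·4917) = 0.08329 s.
t = 40.4/4917 + 0.08329 = 0.09151 s.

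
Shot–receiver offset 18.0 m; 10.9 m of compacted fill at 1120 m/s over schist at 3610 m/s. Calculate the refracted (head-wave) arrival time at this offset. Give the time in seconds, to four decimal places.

0.0235 s

θ_c = arcsin(V₁/V₂) = arcsin(1120/3610) = 18.07°, cos θ_c = 0.9507.
Intercept time tᵢ = 2h cos θ_c / V₁ = 2·10.9·0.9507/1120 = 0.01850 s.
t = x/V₂ + tᵢ = 18.0/3610 + 0.01850 = 0.02349 s.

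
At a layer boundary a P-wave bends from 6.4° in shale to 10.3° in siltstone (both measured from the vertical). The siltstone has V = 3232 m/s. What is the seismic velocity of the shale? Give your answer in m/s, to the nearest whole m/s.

sin 6.4° = 0.1115; sin 10.3° = 0.1788.
V₁ = V₂·(sin θ₁/sin θ₂) = 3232·(0.1115/0.1788) = 2014.89 m/s.

2015 m/s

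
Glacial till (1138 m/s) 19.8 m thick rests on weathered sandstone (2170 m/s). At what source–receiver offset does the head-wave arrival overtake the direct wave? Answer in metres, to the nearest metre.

71 m

x_cross = 2h·√((V₂+V₁)/(V₂−V₁)).
(V₂+V₁)/(V₂−V₁) = (2170+1138)/(2170−1138) = 3.2054; √ = 1.7904.
x_cross = 2·19.8·1.7904 = 70.90 m.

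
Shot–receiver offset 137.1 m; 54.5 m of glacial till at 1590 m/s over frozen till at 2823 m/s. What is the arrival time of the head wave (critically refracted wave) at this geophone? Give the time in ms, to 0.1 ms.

105.2 ms

θ_c = arcsin(V₁/V₂) = arcsin(1590/2823) = 34.28°, cos θ_c = 0.8263.
Intercept time tᵢ = 2h cos θ_c / V₁ = 2·54.5·0.8263/1590 = 0.05665 s.
t = x/V₂ + tᵢ = 137.1/2823 + 0.05665 = 0.10521 s.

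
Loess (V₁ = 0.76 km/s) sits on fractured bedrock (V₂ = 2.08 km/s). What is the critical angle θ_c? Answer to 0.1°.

At critical incidence the refracted ray runs along the interface (θ₂ = 90°), so sin θ_c = V₁/V₂.
θ_c = arcsin(0.76/2.08) = arcsin 0.3654 = 21.43°.

21.4°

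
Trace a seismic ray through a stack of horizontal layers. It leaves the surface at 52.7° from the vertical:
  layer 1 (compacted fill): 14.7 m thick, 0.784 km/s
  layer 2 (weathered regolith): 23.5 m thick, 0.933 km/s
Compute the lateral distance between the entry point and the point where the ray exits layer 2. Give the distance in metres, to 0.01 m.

Ray parameter p = sin 52.7° / 0.784 km/s = 1.0146e+00 s/km.
Layer 1: θ = 52.70°; offset = 14.7·tan 52.70° = 19.2965 m.
Layer 2: sin θ = p·0.933 = 0.9467 → θ = 71.20°; offset = 23.5·tan 71.20° = 69.0341 m.
Summing the layer offsets gives 88.3307 m.

88.33 m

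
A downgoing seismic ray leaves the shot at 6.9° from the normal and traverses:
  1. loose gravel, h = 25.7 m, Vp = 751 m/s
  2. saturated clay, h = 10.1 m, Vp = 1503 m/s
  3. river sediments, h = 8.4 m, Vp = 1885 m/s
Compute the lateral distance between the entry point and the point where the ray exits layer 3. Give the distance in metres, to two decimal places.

8.27 m

Apply Snell's law at each interface; in layer i the horizontal offset is hᵢ·tan θᵢ.
Layer 1: θ = 6.90°; offset = 25.7·tan 6.90° = 3.1100 m.
Layer 2: sin θ = 1503·sin 6.9°/751 = 0.2404, θ = 13.91°; offset = 10.1·tan 13.91° = 2.5018 m.
Layer 3: sin θ = 1885·sin 6.9°/751 = 0.3015, θ = 17.55°; offset = 8.4·tan 17.55° = 2.6566 m.
Total horizontal offset = 8.2684 m.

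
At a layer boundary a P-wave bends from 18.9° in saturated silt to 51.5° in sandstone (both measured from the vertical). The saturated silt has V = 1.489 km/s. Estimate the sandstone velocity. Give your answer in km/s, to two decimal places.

Snell's law: sin 18.9°/V₁ = sin 51.5°/V₂.
V₂ = V₁·sin 51.5°/sin 18.9° = 1.489 × 2.4161 = 3.60 km/s.

3.60 km/s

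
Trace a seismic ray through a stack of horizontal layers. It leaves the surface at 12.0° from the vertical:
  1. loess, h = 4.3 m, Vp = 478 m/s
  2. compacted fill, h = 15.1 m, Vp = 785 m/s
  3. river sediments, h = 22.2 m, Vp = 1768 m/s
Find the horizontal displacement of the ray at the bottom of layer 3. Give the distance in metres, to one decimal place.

p = sin θ₁/V₁ = sin 12.0°/478 = 4.3496e-04 s/m is conserved through the stack.
Layer 1: θ = 12.00°; offset = 4.3·tan 12.00° = 0.914 m.
Layer 2: sin θ = p·785 = 0.3414 → θ = 19.96°; offset = 15.1·tan 19.96° = 5.485 m.
Layer 3: sin θ = p·1768 = 0.7690 → θ = 50.27°; offset = 22.2·tan 50.27° = 26.707 m.
Σ offsets = 33.107 m.

33.1 m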